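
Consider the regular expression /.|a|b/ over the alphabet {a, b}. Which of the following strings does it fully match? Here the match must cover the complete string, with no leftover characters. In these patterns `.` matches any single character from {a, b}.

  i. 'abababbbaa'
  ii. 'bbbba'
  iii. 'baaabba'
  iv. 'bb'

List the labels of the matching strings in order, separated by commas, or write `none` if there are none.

i → no match
ii → no match
iii → no match
iv → no match

none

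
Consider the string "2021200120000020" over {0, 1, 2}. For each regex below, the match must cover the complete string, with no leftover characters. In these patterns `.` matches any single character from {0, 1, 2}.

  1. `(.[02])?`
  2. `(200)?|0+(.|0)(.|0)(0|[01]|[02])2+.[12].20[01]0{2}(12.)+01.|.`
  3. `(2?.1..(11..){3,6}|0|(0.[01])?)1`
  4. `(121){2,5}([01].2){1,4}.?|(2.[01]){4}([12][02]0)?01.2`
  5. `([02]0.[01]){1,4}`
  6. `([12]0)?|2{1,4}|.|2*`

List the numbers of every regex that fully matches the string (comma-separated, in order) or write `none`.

1 → no match
2 → no match
3 → no match — must end with "1"
4 → no match
5 → match
6 → no match

5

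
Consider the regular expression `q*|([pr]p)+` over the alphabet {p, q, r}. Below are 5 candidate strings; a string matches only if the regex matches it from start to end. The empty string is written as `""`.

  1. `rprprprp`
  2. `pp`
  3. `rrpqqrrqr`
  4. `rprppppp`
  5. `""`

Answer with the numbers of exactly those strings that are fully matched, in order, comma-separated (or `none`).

1, 2, 4, 5

1 → match
2 → match
3 → no match
4 → match
5 → match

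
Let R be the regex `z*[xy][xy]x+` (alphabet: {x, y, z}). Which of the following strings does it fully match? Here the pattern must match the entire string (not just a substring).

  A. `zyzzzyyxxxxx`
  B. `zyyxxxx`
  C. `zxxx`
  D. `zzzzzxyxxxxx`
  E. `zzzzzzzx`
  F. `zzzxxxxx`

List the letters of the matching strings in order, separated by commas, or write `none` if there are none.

A. `zyzzzyyxxxxx` → no match
B. `zyyxxxx` → match
C. `zxxx` → match
D. `zzzzzxyxxxxx` → match
E. `zzzzzzzx` → no match
F. `zzzxxxxx` → match

B, C, D, F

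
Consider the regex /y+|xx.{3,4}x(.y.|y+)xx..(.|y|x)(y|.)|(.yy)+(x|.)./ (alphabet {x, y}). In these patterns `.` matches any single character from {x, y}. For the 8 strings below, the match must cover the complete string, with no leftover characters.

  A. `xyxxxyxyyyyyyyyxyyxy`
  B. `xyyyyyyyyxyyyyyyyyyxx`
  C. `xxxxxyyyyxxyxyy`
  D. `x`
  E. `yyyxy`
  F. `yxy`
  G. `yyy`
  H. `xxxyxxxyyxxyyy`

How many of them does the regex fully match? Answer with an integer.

2

A → no match
B → no match
C → no match
D → no match
E → match
F → no match
G → match
H → no match
Total matched: 2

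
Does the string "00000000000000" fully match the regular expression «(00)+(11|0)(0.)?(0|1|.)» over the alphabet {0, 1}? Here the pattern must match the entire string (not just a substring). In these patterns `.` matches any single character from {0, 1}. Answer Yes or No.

Yes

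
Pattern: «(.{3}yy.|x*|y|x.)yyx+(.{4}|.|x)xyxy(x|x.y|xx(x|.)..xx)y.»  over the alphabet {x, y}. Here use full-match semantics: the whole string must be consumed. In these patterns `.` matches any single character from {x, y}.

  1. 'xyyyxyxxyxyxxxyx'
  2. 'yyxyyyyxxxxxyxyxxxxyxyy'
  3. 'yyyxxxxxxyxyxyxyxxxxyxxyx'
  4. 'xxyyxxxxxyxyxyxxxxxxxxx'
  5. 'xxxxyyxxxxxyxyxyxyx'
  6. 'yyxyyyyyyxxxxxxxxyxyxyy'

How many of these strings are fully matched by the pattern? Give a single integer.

1 → no match
2 → no match
3 → match
4 → no match
5 → match
6 → no match
Total matched: 2

2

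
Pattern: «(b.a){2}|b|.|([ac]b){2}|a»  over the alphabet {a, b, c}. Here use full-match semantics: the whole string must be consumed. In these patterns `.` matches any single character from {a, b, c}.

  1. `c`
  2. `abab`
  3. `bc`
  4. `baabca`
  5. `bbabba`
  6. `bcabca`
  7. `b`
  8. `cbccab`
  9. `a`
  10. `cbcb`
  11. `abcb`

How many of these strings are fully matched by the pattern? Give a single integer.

1 → match
2 → match
3 → no match
4 → match
5 → match
6 → match
7 → match
8 → no match
9 → match
10 → match
11 → match
Total matched: 9

9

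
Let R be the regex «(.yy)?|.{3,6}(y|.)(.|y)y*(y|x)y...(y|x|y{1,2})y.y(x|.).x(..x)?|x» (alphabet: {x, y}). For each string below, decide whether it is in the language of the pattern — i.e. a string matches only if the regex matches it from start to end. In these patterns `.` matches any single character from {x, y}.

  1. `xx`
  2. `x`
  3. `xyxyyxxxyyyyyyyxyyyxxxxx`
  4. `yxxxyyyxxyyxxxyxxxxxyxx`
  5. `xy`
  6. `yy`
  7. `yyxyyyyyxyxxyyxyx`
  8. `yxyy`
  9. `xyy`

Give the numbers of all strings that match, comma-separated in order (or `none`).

1 → no match
2 → match
3 → no match
4 → no match
5 → no match
6 → no match
7 → no match
8 → no match
9 → match

2, 9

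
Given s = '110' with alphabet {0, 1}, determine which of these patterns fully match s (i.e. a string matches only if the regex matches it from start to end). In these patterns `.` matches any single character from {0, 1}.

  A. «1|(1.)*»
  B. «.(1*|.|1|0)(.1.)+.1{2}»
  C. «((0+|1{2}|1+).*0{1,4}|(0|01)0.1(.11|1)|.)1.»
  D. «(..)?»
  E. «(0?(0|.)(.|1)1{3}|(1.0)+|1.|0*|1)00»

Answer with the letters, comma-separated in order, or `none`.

A → no match
B → no match — must end with '1'
C → match
D → no match
E → no match — must end with '00'

C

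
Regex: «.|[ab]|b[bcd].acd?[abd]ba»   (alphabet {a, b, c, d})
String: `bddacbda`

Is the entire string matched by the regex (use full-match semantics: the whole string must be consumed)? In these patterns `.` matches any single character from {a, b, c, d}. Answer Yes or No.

No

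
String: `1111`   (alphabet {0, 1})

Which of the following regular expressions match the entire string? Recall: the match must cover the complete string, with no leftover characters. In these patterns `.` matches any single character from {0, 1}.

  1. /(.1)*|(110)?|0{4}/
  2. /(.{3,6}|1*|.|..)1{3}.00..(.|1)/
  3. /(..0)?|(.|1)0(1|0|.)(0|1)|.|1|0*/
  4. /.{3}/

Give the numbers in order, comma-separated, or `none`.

1

1 → match
2 → no match
3 → no match
4 → no match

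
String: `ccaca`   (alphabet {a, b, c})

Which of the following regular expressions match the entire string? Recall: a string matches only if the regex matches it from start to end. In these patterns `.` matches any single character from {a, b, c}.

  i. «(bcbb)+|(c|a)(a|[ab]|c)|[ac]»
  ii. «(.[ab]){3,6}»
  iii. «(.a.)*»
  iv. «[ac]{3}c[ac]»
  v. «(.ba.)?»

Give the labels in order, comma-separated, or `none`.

iv

i → no match
ii → no match
iii → no match
iv → match
v → no match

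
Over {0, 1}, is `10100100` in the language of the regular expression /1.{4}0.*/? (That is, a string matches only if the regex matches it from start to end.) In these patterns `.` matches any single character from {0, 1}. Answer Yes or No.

No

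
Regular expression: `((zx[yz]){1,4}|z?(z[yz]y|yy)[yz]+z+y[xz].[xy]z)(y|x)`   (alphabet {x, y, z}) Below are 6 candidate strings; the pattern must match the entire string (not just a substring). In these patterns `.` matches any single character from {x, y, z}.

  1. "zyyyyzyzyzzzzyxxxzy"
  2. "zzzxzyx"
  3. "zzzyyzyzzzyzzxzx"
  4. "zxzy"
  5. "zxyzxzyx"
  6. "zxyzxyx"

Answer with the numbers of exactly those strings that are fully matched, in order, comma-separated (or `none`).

1, 3, 4, 6

1 → match
2 → no match
3 → match
4 → match
5 → no match
6 → match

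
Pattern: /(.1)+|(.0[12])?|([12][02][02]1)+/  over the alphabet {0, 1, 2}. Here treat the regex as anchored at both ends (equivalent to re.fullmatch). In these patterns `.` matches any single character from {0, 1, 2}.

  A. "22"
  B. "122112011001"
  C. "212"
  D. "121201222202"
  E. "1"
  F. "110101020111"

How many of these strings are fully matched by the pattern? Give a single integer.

A. "22" → no match
B. "122112011001" → match
C. "212" → no match
D. "121201222202" → no match
E. "1" → no match
F. "110101020111" → no match
Total matched: 1

1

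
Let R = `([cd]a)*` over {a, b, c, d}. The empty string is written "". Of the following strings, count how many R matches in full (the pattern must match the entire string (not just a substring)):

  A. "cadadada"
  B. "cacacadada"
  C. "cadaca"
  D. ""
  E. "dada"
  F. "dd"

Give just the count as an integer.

A → match
B → match
C → match
D → match
E → match
F → no match
Total matched: 5

5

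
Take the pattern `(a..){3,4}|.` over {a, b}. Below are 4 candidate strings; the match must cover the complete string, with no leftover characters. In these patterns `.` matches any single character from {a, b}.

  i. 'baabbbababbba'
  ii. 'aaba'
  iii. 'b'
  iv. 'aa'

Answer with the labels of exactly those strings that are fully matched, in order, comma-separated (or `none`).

i → no match
ii → no match
iii → match
iv → no match

iii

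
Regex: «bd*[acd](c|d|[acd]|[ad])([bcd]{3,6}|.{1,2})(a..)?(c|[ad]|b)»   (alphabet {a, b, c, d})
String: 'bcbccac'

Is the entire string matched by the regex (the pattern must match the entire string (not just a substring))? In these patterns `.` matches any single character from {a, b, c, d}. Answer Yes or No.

No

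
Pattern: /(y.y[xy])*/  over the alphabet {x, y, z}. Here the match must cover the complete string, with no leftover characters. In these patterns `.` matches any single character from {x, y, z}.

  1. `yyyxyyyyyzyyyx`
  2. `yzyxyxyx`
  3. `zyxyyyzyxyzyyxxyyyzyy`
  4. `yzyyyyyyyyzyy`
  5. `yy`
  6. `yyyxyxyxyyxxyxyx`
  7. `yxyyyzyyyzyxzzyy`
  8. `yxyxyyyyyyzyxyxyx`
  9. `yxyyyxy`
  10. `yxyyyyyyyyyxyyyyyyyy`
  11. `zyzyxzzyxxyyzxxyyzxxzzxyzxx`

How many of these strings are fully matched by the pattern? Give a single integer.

2

1 → no match
2 → match
3 → no match
4 → no match
5 → no match
6 → no match
7 → no match
8 → no match
9 → no match
10 → match
11 → no match
Total matched: 2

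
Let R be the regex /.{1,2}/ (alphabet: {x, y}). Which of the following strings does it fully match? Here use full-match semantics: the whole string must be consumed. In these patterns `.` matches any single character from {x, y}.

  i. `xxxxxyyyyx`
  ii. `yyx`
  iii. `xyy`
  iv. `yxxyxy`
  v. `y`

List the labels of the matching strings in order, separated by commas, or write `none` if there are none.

v

i → no match
ii → no match
iii → no match
iv → no match
v → match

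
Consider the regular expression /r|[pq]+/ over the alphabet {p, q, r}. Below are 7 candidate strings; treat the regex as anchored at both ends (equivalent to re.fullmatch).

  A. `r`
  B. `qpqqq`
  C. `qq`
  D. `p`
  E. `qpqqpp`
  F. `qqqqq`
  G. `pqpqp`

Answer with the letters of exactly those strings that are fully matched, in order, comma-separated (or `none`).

A, B, C, D, E, F, G

A. `r` → match
B. `qpqqq` → match
C. `qq` → match
D. `p` → match
E. `qpqqpp` → match
F. `qqqqq` → match
G. `pqpqp` → match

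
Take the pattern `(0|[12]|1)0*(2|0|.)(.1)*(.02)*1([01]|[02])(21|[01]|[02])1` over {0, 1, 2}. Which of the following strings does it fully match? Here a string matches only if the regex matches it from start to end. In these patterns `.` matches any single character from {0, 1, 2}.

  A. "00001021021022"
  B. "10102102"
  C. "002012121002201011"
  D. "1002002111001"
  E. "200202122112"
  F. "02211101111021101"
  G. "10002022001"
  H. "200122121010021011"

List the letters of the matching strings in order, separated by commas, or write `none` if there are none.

A → no match — must end with "1"
B → no match — must end with "1"
C → no match
D → no match
E → no match — must end with "1"
F → match
G → no match
H → no match

F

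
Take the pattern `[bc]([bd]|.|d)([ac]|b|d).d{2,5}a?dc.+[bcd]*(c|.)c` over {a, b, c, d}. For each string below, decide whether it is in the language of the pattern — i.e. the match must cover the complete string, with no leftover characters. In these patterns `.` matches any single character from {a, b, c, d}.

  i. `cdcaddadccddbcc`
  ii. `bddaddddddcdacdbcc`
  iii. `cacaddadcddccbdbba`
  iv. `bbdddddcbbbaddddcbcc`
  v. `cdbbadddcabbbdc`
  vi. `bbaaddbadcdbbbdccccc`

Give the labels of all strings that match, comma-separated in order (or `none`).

i, ii, iv

i → match
ii → match
iii → no match — must end with `c`
iv → match
v → no match
vi → no match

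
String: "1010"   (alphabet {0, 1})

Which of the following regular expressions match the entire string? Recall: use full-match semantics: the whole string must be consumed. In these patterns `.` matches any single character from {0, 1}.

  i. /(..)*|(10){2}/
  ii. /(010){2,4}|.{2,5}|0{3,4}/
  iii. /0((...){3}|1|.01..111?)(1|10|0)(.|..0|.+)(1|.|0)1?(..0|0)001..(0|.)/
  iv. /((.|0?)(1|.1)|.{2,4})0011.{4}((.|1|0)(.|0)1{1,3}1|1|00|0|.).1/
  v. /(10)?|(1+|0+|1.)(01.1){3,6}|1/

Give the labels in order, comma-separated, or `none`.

i → match
ii → match
iii → no match — must start with "0"
iv → no match — must end with "1"
v → no match

i, ii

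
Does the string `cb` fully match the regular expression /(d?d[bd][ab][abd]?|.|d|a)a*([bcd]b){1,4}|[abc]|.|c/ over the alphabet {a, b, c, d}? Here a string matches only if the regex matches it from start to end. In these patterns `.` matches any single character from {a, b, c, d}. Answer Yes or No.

No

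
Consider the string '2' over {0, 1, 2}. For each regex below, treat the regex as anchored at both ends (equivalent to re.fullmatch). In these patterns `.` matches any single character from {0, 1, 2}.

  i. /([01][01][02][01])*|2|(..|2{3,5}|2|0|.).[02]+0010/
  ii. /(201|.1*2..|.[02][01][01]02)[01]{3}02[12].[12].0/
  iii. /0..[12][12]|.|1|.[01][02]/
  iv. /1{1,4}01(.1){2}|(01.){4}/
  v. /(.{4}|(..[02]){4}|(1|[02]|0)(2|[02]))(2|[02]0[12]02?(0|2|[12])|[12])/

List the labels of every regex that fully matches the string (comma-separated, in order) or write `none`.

i → match
ii → no match — must end with '0'
iii → match
iv → no match
v → no match

i, iii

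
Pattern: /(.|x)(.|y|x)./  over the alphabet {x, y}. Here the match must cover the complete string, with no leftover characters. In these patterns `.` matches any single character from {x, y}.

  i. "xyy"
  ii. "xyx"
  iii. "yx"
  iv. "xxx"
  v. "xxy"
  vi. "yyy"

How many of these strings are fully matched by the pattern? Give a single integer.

5

i → match
ii → match
iii → no match
iv → match
v → match
vi → match
Total matched: 5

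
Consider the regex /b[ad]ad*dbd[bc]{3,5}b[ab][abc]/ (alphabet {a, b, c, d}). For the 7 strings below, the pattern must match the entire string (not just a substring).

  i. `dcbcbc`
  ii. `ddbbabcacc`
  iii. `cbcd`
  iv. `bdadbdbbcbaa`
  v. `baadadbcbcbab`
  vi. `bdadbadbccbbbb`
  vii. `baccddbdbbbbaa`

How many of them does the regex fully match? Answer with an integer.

i → no match — must start with `b`
ii → no match — must start with `b`
iii → no match — must start with `b`
iv → match
v → no match
vi → no match
vii → no match
Total matched: 1

1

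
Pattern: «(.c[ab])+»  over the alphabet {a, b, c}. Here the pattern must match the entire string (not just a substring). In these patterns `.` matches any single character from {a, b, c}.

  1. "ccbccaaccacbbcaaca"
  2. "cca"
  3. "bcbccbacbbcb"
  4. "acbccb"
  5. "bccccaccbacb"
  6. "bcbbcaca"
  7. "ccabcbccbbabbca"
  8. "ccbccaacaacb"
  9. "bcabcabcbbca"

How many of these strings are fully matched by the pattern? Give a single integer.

5

1 → no match
2. "cca" → match
3. "bcbccbacbbcb" → match
4. "acbccb" → match
5. "bccccaccbacb" → no match
6. "bcbbcaca" → no match
7 → no match
8. "ccbccaacaacb" → match
9. "bcabcabcbbca" → match
Total matched: 5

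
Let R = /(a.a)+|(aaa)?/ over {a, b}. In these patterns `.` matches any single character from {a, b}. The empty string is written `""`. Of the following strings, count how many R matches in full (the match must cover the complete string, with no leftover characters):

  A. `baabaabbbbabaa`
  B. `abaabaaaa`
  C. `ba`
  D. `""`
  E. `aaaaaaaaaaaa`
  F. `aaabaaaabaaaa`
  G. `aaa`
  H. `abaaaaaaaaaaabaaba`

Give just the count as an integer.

5

A → no match
B → match
C → no match
D → match
E → match
F → no match
G → match
H → match
Total matched: 5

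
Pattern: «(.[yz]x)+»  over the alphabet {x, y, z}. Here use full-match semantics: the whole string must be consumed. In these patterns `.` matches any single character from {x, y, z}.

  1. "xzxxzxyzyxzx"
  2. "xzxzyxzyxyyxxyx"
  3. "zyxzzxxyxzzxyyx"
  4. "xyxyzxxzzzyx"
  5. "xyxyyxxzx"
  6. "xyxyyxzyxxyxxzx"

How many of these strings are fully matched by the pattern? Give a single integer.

1 → no match
2 → match
3 → match
4 → no match
5 → match
6 → match
Total matched: 4

4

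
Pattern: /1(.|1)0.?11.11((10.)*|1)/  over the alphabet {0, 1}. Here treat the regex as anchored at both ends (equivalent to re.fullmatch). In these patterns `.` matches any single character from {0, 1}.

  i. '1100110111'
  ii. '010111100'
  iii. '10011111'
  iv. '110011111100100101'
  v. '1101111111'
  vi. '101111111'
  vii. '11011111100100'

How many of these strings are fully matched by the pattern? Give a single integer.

5

i → match
ii → no match — must start with '1'
iii → match
iv → match
v → match
vi → no match
vii → match
Total matched: 5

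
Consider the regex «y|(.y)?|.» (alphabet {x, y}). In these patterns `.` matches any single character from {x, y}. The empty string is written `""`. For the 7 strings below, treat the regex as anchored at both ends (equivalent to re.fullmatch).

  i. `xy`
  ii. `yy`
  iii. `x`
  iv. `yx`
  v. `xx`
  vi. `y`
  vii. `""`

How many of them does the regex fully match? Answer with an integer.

i → match
ii → match
iii → match
iv → no match
v → no match
vi → match
vii → match
Total matched: 5

5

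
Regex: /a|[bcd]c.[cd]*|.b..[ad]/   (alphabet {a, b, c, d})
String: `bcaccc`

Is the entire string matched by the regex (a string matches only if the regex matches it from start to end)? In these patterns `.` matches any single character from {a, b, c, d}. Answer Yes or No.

Yes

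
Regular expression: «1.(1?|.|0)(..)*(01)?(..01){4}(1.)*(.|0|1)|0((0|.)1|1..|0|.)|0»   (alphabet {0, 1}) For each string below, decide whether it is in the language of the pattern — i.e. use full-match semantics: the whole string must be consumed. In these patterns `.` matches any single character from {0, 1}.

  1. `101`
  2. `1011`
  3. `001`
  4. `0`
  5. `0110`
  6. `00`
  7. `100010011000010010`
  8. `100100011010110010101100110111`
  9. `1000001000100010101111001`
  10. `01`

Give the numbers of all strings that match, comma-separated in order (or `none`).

1 → no match
2 → no match
3 → match
4 → match
5 → match
6 → match
7 → no match
8 → match
9 → no match
10 → match

3, 4, 5, 6, 8, 10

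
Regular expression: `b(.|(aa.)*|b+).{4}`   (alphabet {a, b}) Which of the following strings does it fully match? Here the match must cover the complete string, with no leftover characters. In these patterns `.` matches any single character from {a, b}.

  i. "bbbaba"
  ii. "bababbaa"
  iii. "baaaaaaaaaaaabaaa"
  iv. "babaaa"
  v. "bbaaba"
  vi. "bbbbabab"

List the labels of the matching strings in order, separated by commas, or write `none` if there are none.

i, iii, iv, v, vi

i → match
ii → no match
iii → match
iv → match
v → match
vi → match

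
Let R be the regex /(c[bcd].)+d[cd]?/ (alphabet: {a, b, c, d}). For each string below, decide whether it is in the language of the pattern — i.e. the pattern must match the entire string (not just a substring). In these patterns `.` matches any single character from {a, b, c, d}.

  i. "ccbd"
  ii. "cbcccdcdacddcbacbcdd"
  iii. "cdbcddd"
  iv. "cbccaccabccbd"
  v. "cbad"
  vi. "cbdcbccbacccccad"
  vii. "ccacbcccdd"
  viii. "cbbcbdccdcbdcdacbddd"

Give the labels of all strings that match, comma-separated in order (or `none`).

i → match
ii → match
iii → match
iv → no match
v → match
vi → match
vii → match
viii → match

i, ii, iii, v, vi, vii, viii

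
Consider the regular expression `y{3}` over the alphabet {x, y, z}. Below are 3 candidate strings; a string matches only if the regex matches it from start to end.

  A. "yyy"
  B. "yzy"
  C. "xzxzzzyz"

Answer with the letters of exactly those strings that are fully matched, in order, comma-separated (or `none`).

A

A → match
B → no match
C → no match — must start with "y"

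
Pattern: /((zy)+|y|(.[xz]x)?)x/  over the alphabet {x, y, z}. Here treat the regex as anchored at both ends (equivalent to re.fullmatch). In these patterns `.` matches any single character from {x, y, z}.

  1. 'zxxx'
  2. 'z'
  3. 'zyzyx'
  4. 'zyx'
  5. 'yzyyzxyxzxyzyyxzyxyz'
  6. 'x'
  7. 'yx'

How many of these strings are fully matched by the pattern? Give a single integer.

1 → match
2 → no match — must end with 'x'
3 → match
4 → match
5 → no match — must end with 'x'
6 → match
7 → match
Total matched: 5

5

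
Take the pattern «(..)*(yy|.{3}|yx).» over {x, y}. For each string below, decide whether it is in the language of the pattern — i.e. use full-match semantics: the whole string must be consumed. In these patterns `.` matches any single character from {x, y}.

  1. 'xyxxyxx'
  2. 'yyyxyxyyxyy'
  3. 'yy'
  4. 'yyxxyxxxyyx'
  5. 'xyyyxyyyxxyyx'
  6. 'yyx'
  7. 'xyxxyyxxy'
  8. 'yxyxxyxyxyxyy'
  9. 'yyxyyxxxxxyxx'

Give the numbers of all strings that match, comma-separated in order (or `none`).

1 → match
2 → no match
3 → no match
4 → match
5 → match
6 → match
7 → no match
8 → no match
9 → match

1, 4, 5, 6, 9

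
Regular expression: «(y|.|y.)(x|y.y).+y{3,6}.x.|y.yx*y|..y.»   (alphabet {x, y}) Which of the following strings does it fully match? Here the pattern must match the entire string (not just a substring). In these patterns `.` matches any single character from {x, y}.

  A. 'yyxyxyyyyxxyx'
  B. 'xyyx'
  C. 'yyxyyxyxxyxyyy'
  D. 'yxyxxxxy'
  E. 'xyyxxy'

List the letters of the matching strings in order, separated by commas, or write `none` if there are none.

A → no match
B → match
C → no match
D → match
E → no match

B, D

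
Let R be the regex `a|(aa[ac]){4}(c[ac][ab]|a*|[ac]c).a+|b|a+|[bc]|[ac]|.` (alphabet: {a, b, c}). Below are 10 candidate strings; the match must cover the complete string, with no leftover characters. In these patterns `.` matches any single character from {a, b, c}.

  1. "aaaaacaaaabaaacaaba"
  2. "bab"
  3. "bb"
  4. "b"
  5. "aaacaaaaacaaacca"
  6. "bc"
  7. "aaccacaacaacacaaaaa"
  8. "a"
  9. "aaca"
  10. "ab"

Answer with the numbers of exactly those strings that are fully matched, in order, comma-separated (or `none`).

4, 8

1 → no match
2 → no match
3 → no match
4 → match
5 → no match
6 → no match
7 → no match
8 → match
9 → no match
10 → no match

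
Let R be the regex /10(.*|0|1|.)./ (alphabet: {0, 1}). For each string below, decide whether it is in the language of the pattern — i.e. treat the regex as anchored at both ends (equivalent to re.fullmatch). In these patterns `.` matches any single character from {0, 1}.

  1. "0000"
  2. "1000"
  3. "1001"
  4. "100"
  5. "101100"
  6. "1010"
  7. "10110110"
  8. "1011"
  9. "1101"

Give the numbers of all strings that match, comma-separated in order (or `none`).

2, 3, 4, 5, 6, 7, 8

1 → no match — must start with "10"
2 → match
3 → match
4 → match
5 → match
6 → match
7 → match
8 → match
9 → no match — must start with "10"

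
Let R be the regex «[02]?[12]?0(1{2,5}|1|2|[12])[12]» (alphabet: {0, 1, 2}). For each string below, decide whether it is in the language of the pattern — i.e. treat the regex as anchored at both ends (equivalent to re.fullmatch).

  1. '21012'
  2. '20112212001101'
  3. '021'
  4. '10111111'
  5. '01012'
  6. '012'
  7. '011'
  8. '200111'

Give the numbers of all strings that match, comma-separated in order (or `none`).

1, 3, 4, 5, 6, 7

1. '21012' → match
2 → no match
3. '021' → match
4. '10111111' → match
5. '01012' → match
6. '012' → match
7. '011' → match
8. '200111' → no match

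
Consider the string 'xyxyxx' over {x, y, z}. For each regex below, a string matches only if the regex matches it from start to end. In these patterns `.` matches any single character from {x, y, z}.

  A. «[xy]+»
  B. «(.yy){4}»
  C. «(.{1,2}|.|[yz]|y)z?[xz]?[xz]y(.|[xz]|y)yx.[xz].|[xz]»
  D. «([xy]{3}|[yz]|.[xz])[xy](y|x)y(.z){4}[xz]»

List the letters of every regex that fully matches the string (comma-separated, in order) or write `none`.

A

A → match
B → no match — must end with 'yy'
C → no match
D → no match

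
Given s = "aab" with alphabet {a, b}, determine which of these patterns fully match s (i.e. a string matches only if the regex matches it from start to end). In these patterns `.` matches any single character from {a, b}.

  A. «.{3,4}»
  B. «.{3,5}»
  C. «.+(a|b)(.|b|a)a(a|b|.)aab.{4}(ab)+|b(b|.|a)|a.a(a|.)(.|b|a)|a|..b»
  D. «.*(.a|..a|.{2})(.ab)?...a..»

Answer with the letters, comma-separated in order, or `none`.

A, B, C

A → match
B → match
C → match
D → no match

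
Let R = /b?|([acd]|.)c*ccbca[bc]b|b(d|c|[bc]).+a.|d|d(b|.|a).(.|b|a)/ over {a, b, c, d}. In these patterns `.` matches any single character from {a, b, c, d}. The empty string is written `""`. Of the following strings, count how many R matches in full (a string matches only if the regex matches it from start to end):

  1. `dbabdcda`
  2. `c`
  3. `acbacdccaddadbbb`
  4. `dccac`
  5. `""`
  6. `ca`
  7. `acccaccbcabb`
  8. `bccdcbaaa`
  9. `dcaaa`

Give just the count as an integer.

1 → no match
2 → no match
3 → no match
4 → no match
5 → match
6 → no match
7 → no match
8 → match
9 → no match
Total matched: 2

2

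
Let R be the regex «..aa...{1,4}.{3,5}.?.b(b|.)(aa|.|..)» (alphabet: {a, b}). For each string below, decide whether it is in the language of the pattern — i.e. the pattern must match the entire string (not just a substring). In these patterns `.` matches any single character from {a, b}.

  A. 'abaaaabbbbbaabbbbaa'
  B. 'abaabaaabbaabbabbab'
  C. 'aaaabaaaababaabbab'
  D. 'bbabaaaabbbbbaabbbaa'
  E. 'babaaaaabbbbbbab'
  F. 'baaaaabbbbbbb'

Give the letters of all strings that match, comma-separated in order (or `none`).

A → match
B → match
C → match
D → no match
E → no match
F → no match

A, B, C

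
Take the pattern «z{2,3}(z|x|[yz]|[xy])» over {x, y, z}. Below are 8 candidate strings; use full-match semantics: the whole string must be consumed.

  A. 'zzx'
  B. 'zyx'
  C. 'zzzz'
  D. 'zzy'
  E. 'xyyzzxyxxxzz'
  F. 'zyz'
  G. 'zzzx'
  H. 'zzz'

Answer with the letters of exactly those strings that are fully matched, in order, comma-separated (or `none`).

A, C, D, G, H

A → match
B → no match
C → match
D → match
E → no match — must start with 'z'
F → no match
G → match
H → match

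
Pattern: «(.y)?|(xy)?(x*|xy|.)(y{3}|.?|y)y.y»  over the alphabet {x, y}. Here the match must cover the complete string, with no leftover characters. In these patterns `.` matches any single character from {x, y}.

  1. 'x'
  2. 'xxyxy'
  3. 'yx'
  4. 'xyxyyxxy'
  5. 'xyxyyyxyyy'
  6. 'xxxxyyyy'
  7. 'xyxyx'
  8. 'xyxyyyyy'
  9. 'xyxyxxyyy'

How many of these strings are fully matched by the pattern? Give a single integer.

3

1. 'x' → no match
2. 'xxyxy' → match
3. 'yx' → no match
4. 'xyxyyxxy' → no match
5. 'xyxyyyxyyy' → no match
6. 'xxxxyyyy' → match
7. 'xyxyx' → no match
8. 'xyxyyyyy' → match
9. 'xyxyxxyyy' → no match
Total matched: 3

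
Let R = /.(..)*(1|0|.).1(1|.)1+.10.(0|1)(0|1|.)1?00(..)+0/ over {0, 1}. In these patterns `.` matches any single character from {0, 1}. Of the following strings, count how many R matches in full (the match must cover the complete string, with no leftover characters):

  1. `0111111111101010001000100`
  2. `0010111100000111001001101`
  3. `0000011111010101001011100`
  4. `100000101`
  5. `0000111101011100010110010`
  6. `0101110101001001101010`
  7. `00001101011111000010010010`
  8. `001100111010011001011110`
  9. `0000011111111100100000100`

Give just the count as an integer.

1 → no match
2 → no match — must end with `0`
3 → match
4 → no match — must end with `0`
5 → match
6 → match
7 → match
8 → no match
9 → match
Total matched: 5

5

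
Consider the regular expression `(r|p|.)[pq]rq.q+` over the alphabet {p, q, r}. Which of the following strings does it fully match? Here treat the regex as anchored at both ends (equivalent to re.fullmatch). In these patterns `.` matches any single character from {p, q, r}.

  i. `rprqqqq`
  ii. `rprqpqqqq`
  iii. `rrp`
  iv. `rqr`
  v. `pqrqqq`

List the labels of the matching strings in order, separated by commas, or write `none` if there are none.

i. `rprqqqq` → match
ii. `rprqpqqqq` → match
iii. `rrp` → no match — must end with `q`
iv. `rqr` → no match — must end with `q`
v. `pqrqqq` → match

i, ii, v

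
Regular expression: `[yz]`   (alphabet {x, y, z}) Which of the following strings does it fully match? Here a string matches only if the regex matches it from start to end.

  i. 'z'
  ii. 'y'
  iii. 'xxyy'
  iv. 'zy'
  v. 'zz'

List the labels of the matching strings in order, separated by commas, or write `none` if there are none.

i, ii

i → match
ii → match
iii → no match
iv → no match
v → no match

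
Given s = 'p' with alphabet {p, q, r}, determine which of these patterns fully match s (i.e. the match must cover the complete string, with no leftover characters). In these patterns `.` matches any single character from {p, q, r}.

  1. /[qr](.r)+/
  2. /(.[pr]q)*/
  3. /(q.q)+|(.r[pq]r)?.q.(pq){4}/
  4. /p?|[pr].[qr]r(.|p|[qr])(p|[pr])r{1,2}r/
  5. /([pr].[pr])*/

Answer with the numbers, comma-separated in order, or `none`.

4

1 → no match — must end with 'r'
2 → no match
3 → no match
4 → match
5 → no match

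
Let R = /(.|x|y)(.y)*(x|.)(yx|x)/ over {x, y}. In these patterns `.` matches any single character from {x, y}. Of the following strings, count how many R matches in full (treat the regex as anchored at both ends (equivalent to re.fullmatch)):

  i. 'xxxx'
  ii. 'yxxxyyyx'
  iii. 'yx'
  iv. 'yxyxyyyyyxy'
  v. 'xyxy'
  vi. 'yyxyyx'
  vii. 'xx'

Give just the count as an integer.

0

i. 'xxxx' → no match
ii. 'yxxxyyyx' → no match
iii. 'yx' → no match
iv. 'yxyxyyyyyxy' → no match
v. 'xyxy' → no match
vi. 'yyxyyx' → no match
vii. 'xx' → no match
Total matched: 0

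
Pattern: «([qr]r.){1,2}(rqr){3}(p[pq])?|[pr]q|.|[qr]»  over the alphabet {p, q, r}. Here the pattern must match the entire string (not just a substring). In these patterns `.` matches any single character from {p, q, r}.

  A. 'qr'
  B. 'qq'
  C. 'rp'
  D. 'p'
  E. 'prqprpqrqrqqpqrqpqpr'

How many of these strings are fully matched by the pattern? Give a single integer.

1

A → no match
B → no match
C → no match
D → match
E → no match
Total matched: 1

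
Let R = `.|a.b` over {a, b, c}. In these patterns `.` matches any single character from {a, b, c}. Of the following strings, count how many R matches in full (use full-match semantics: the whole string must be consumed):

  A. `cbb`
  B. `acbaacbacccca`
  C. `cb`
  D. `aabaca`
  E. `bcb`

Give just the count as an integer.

0

A → no match
B → no match
C → no match
D → no match
E → no match
Total matched: 0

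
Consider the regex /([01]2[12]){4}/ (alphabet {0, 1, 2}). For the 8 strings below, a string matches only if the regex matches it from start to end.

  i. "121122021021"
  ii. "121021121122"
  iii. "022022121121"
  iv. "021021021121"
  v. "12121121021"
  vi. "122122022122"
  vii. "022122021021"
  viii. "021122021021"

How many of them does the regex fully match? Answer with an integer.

7

i → match
ii → match
iii → match
iv → match
v → no match
vi → match
vii → match
viii → match
Total matched: 7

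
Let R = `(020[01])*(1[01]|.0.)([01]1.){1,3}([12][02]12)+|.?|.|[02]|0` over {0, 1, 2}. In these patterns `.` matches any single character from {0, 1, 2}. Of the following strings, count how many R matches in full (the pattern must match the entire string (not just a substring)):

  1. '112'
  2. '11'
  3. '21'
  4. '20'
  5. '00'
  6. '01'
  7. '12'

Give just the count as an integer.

1 → no match
2 → no match
3 → no match
4 → no match
5 → no match
6 → no match
7 → no match
Total matched: 0

0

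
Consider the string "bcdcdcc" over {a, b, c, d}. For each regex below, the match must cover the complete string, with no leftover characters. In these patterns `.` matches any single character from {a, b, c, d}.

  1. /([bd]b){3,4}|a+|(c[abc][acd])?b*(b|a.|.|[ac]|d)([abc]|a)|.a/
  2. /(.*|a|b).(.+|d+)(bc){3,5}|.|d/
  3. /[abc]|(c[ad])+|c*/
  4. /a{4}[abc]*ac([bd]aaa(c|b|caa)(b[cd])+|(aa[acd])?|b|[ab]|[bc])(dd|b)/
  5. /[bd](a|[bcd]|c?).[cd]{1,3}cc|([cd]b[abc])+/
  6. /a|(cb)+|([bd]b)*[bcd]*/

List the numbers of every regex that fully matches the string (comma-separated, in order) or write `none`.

5, 6

1 → no match
2 → no match
3 → no match
4 → no match — must start with "a"
5 → match
6 → match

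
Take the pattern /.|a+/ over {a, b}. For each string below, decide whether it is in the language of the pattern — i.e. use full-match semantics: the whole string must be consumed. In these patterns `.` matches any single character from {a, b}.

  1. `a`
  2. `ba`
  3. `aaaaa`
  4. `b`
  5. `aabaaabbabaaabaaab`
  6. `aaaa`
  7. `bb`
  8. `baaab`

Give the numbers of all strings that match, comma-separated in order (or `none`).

1. `a` → match
2. `ba` → no match
3. `aaaaa` → match
4. `b` → match
5 → no match
6. `aaaa` → match
7. `bb` → no match
8. `baaab` → no match

1, 3, 4, 6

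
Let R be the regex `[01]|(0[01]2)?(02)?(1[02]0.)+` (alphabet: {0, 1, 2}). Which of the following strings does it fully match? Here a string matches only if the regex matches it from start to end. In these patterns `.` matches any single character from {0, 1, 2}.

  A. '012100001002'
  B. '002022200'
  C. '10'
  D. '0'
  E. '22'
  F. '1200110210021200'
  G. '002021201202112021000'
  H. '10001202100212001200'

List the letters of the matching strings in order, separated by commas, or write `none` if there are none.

D, H

A → no match
B → no match
C → no match
D → match
E → no match
F → no match
G → no match
H → match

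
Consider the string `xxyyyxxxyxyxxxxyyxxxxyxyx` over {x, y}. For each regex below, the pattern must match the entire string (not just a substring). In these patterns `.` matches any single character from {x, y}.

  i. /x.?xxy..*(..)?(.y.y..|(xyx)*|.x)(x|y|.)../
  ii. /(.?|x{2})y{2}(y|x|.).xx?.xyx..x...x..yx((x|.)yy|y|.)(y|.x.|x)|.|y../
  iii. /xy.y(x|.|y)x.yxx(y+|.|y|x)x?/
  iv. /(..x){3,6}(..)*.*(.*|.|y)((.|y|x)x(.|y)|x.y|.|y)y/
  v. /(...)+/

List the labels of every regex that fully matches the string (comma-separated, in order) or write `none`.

i → no match
ii → match
iii → no match — must start with `xy`
iv → no match — must end with `y`
v → no match

ii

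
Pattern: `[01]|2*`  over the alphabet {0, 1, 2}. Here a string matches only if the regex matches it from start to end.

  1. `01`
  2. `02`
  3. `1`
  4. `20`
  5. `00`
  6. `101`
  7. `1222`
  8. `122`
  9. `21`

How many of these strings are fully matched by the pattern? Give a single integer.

1 → no match
2 → no match
3 → match
4 → no match
5 → no match
6 → no match
7 → no match
8 → no match
9 → no match
Total matched: 1

1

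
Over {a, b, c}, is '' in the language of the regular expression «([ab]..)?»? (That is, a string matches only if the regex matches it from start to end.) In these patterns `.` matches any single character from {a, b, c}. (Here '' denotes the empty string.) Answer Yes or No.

Yes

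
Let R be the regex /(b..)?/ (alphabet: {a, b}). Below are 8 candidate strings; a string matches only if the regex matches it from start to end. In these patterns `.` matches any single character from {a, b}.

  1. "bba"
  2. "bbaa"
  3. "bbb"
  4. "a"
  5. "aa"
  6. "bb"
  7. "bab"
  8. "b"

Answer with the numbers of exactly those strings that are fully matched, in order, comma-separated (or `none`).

1, 3, 7

1 → match
2 → no match
3 → match
4 → no match
5 → no match
6 → no match
7 → match
8 → no match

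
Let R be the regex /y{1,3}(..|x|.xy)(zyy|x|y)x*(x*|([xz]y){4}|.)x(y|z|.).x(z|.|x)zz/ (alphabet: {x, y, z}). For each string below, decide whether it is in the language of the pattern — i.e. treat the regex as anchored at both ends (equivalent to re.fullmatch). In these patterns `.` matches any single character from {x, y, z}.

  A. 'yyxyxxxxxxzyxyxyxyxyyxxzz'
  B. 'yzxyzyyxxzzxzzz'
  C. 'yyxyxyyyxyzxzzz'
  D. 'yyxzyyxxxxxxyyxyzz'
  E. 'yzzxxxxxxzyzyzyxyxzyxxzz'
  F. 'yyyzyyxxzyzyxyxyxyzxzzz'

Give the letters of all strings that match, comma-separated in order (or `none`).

A → match
B → match
C → no match
D → match
E → match
F → match

A, B, D, E, F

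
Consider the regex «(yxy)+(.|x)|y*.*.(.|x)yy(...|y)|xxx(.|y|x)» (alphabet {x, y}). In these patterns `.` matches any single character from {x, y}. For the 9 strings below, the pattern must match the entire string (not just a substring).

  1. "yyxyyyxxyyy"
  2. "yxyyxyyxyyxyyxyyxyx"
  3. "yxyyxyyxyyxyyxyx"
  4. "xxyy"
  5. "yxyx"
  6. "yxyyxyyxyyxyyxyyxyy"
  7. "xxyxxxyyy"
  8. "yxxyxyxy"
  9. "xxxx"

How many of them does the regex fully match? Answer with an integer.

7

1 → match
2 → match
3 → match
4 → no match
5 → match
6 → match
7 → match
8 → no match
9 → match
Total matched: 7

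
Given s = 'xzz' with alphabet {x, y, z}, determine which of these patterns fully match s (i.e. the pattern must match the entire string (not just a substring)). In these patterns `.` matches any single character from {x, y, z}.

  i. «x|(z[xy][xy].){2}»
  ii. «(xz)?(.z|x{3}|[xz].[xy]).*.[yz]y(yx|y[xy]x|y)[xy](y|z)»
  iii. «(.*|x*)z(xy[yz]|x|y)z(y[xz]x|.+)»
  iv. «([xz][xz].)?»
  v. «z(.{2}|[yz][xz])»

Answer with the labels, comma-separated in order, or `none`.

iv

i → no match
ii → no match
iii → no match
iv → match
v → no match — must start with 'z'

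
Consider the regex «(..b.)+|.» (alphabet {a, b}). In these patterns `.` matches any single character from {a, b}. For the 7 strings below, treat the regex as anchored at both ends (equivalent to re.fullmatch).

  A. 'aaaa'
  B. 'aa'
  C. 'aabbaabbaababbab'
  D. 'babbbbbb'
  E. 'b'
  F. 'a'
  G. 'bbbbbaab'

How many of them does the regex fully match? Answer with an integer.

A → no match
B → no match
C → no match
D → match
E → match
F → match
G → no match
Total matched: 3

3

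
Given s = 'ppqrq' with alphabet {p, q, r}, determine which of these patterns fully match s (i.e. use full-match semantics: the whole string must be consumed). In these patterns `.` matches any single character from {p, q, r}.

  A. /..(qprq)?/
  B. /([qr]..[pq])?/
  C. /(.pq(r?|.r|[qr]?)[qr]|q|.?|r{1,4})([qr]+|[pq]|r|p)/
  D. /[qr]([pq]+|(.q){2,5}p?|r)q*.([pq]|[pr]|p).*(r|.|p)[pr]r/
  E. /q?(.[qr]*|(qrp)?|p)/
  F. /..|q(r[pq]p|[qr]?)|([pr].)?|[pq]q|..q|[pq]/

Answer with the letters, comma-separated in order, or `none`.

A → no match
B → no match
C → match
D → no match — must end with 'r'
E → no match
F → no match

C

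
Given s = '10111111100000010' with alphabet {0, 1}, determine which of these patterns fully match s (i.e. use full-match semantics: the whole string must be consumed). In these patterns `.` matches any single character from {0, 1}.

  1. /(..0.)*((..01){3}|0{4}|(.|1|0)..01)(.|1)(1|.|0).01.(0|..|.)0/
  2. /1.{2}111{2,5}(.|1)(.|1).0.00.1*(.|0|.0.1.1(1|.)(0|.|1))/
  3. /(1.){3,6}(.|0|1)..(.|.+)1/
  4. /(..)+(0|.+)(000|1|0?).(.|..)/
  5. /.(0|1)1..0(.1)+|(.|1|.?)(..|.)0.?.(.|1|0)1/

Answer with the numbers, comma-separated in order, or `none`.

2, 4

1 → no match
2 → match
3 → no match — must end with '1'
4 → match
5 → no match — must end with '1'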